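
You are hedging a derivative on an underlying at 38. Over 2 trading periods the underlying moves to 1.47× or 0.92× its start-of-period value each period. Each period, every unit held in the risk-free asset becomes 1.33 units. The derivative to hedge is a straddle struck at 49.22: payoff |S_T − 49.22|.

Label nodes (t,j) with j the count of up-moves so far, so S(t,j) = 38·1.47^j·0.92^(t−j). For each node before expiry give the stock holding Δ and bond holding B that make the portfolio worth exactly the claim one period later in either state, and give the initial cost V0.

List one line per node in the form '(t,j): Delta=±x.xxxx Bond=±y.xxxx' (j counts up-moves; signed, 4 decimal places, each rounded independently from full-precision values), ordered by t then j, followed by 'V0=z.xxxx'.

Under the risk-neutral measure, an up-move has probability p* = (R−d)/(u−d) = 0.7455 and values discount at R = 1.33.
Terminal values V(2,·): V(2,0)=17.0568, V(2,1)=2.1712, V(2,2)=32.8942
  t=1,j=0: stock 34.9600 → up 51.3912 (V=2.1712), down 32.1632 (V=17.0568). Price 4.4814; hedge Δ=-0.7742, bond B=31.5461.
  t=1,j=1: stock 55.8600 → up 82.1142 (V=32.8942), down 51.3912 (V=2.1712). Price 18.8525; hedge Δ=1.0000, bond B=-37.0075.
  t=0,j=0: stock 38.0000 → up 55.8600 (V=18.8525), down 34.9600 (V=4.4814). Price 11.4244; hedge Δ=0.6876, bond B=-14.7049.
The time-0 hedge costs 11.4244, which is the no-arbitrage price.

(0,0): Delta=0.6876 Bond=-14.7049
(1,0): Delta=-0.7742 Bond=31.5461
(1,1): Delta=1.0000 Bond=-37.0075
V0=11.4244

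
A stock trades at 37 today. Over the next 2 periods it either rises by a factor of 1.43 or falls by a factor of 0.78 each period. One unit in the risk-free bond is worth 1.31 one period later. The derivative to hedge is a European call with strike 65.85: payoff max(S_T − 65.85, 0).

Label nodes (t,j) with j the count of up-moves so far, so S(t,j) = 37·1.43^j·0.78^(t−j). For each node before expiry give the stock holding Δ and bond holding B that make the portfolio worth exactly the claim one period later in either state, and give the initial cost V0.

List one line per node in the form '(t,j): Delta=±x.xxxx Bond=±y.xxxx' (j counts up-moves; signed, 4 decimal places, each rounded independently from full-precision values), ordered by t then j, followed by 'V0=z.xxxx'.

(0,0): Delta=0.2539 Bond=-5.5941
(1,0): Delta=0.0000 Bond=0.0000
(1,1): Delta=0.2853 Bond=-8.9875
V0=3.8011

No-arbitrage ⇒ martingale measure with p* = (R−d)/(u−d) = 0.8154.
Terminal payoffs: V(2,0)=0.0000, V(2,1)=0.0000, V(2,2)=9.8113
  t=1,j=0: stock 28.8600 → up 41.2698 (V=0.0000), down 22.5108 (V=0.0000). Price 0.0000; hedge Δ=0.0000, bond B=0.0000.
  t=1,j=1: stock 52.9100 → up 75.6613 (V=9.8113), down 41.2698 (V=0.0000). Price 6.1069; hedge Δ=0.2853, bond B=-8.9875.
  t=0,j=0: stock 37.0000 → up 52.9100 (V=6.1069), down 28.8600 (V=0.0000). Price 3.8011; hedge Δ=0.2539, bond B=-5.5941.
Each (Δ,B) replicates both successor values, so the strategy is self-financing and V0 is arbitrage-free.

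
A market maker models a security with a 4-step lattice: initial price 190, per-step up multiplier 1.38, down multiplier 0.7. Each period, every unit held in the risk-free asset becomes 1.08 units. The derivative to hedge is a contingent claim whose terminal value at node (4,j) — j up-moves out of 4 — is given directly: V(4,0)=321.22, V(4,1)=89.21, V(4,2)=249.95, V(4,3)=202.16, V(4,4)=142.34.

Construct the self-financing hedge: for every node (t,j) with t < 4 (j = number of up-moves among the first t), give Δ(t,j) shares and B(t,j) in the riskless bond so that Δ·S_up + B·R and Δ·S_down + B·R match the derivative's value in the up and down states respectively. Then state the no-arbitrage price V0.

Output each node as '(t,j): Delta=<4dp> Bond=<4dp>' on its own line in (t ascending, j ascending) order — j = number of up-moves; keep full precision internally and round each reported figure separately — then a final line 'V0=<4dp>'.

The replicating-portfolio and risk-neutral prices coincide; use p* = (1.08−0.7)/(1.38−0.7) = 0.5588 for the latter.
Terminal values V(4,·): V(4,0)=321.2200, V(4,1)=89.2100, V(4,2)=249.9500, V(4,3)=202.1600, V(4,4)=142.3400
Node (3,0) S=65.1700: V=(p*·89.2100+(1−p*)·321.2200)/1.08=177.3772; Δ=(89.2100−321.2200)/(89.9346−45.6190)=-5.2354; B=V−Δ·S=518.5684
Node (3,1) S=128.4780: V=(p*·249.9500+(1−p*)·89.2100)/1.08=165.7734; Δ=(249.9500−89.2100)/(177.2996−89.9346)=1.8399; B=V−Δ·S=-70.6089
Node (3,2) S=253.2852: V=(p*·202.1600+(1−p*)·249.9500)/1.08=206.7072; Δ=(202.1600−249.9500)/(349.5336−177.2996)=-0.2775; B=V−Δ·S=276.9867
Node (3,3) S=499.3337: V=(p*·142.3400+(1−p*)·202.1600)/1.08=156.2326; Δ=(142.3400−202.1600)/(689.0805−349.5336)=-0.1762; B=V−Δ·S=244.2032
Node (2,0) S=93.1000: V=(p*·165.7734+(1−p*)·177.3772)/1.08=158.2340; Δ=(165.7734−177.3772)/(128.4780−65.1700)=-0.1833; B=V−Δ·S=175.2984
Node (2,1) S=183.5400: V=(p*·206.7072+(1−p*)·165.7734)/1.08=174.6743; Δ=(206.7072−165.7734)/(253.2852−128.4780)=0.3280; B=V−Δ·S=114.4775
Node (2,2) S=361.8360: V=(p*·156.2326+(1−p*)·206.7072)/1.08=165.2785; Δ=(156.2326−206.7072)/(499.3337−253.2852)=-0.2051; B=V−Δ·S=239.5060
Node (1,0) S=133.0000: V=(p*·174.6743+(1−p*)·158.2340)/1.08=155.0196; Δ=(174.6743−158.2340)/(183.5400−93.1000)=0.1818; B=V−Δ·S=130.8428
Node (1,1) S=262.2000: V=(p*·165.2785+(1−p*)·174.6743)/1.08=156.8738; Δ=(165.2785−174.6743)/(361.8360−183.5400)=-0.0527; B=V−Δ·S=170.6911
Node (0,0) S=190.0000: V=(p*·156.8738+(1−p*)·155.0196)/1.08=144.4961; Δ=(156.8738−155.0196)/(262.2000−133.0000)=0.0144; B=V−Δ·S=141.7694
Root portfolio cost Δ·190+B reproduces V0=144.4961.

(0,0): Delta=0.0144 Bond=141.7694
(1,0): Delta=0.1818 Bond=130.8428
(1,1): Delta=-0.0527 Bond=170.6911
(2,0): Delta=-0.1833 Bond=175.2984
(2,1): Delta=0.3280 Bond=114.4775
(2,2): Delta=-0.2051 Bond=239.5060
(3,0): Delta=-5.2354 Bond=518.5684
(3,1): Delta=1.8399 Bond=-70.6089
(3,2): Delta=-0.2775 Bond=276.9867
(3,3): Delta=-0.1762 Bond=244.2032
V0=144.4961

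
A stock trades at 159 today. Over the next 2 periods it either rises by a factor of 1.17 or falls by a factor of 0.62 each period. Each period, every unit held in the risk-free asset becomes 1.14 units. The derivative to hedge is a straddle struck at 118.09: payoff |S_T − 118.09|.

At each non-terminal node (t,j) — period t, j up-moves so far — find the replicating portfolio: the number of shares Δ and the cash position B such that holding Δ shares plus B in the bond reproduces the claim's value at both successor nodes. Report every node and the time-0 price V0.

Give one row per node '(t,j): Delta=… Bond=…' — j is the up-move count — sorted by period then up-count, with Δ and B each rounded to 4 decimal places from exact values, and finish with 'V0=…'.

Risk-neutral probability p* = (R−d)/(u−d) = (1.14−0.62)/(1.17−0.62) = 0.9455.
Terminal payoffs: V(2,0)=56.9704, V(2,1)=2.7514, V(2,2)=99.5651
  t=1,j=0: stock 98.5800 → up 115.3386 (V=2.7514), down 61.1196 (V=56.9704). Price 5.0077; hedge Δ=-1.0000, bond B=103.5877.
  t=1,j=1: stock 186.0300 → up 217.6551 (V=99.5651), down 115.3386 (V=2.7514). Price 82.7056; hedge Δ=0.9462, bond B=-93.3193.
  t=0,j=0: stock 159.0000 → up 186.0300 (V=82.7056), down 98.5800 (V=5.0077). Price 68.8311; hedge Δ=0.8885, bond B=-72.4377.
The time-0 hedge costs 68.8311, which is the no-arbitrage price.

(0,0): Delta=0.8885 Bond=-72.4377
(1,0): Delta=-1.0000 Bond=103.5877
(1,1): Delta=0.9462 Bond=-93.3193
V0=68.8311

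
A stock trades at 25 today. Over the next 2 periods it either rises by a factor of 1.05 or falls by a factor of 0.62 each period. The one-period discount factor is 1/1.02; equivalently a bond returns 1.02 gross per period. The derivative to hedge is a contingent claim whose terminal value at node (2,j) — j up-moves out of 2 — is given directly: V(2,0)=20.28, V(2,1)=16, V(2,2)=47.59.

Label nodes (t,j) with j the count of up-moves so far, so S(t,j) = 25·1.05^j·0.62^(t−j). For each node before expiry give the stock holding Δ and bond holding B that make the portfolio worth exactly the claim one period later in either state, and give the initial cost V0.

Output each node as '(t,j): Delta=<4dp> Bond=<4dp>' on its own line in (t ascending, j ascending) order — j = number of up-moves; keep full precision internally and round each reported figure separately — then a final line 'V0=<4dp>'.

(0,0): Delta=2.6528 Bond=-24.6457
(1,0): Delta=-0.6422 Bond=25.9325
(1,1): Delta=2.7987 Bond=-28.9690
V0=41.6731

Since d<R<u, set p* = (R−d)/(u−d) = 0.9302; price each node as the discounted p*-expectation of its children.
Terminal values V(2,·): V(2,0)=20.2800, V(2,1)=16.0000, V(2,2)=47.5900
  t=1,j=0: stock 15.5000 → up 16.2750 (V=16.0000), down 9.6100 (V=20.2800). Price 15.9790; hedge Δ=-0.6422, bond B=25.9325.
  t=1,j=1: stock 26.2500 → up 27.5625 (V=47.5900), down 16.2750 (V=16.0000). Price 44.4961; hedge Δ=2.7987, bond B=-28.9690.
  t=0,j=0: stock 25.0000 → up 26.2500 (V=44.4961), down 15.5000 (V=15.9790). Price 41.6731; hedge Δ=2.6528, bond B=-24.6457.
Root portfolio cost Δ·25+B reproduces V0=41.6731.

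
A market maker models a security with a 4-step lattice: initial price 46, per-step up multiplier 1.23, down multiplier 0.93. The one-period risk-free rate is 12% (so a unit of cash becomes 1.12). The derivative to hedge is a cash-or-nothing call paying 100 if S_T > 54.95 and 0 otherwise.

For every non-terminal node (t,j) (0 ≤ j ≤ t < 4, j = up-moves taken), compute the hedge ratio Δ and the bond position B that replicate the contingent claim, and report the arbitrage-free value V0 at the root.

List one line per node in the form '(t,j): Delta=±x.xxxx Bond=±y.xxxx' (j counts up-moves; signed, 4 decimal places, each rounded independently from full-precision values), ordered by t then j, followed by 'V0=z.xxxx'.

(0,0): Delta=1.3175 Bond=-6.1403
(1,0): Delta=2.8849 Bond=-73.9302
(1,1): Delta=0.6314 Bond=31.9431
(2,0): Delta=4.7377 Bond=-156.5157
(2,1): Delta=2.0739 Bond=-40.1254
(2,2): Delta=0.0000 Bond=79.7194
(3,0): Delta=0.0000 Bond=0.0000
(3,1): Delta=6.8116 Bond=-276.7857
(3,2): Delta=0.0000 Bond=89.2857
(3,3): Delta=0.0000 Bond=89.2857
V0=54.4665

No-arbitrage ⇒ martingale measure with p* = (R−d)/(u−d) = 0.6333.
At expiry t=4: V(4,0)=0.0000, V(4,1)=0.0000, V(4,2)=100.0000, V(4,3)=100.0000, V(4,4)=100.0000
  t=3,j=0: stock 37.0004 → up 45.5105 (V=0.0000), down 34.4104 (V=0.0000). Price 0.0000; hedge Δ=0.0000, bond B=0.0000.
  t=3,j=1: stock 48.9360 → up 60.1913 (V=100.0000), down 45.5105 (V=0.0000). Price 56.5476; hedge Δ=6.8116, bond B=-276.7857.
  t=3,j=2: stock 64.7219 → up 79.6079 (V=100.0000), down 60.1913 (V=100.0000). Price 89.2857; hedge Δ=0.0000, bond B=89.2857.
  t=3,j=3: stock 85.5999 → up 105.2879 (V=100.0000), down 79.6079 (V=100.0000). Price 89.2857; hedge Δ=0.0000, bond B=89.2857.
  t=2,j=0: stock 39.7854 → up 48.9360 (V=56.5476), down 37.0004 (V=0.0000). Price 31.9763; hedge Δ=4.7377, bond B=-156.5157.
  t=2,j=1: stock 52.6194 → up 64.7219 (V=89.2857), down 48.9360 (V=56.5476). Price 69.0016; hedge Δ=2.0739, bond B=-40.1254.
  t=2,j=2: stock 69.5934 → up 85.5999 (V=89.2857), down 64.7219 (V=89.2857). Price 79.7194; hedge Δ=0.0000, bond B=79.7194.
  t=1,j=0: stock 42.7800 → up 52.6194 (V=69.0016), down 39.7854 (V=31.9763). Price 49.4872; hedge Δ=2.8849, bond B=-73.9302.
  t=1,j=1: stock 56.5800 → up 69.5934 (V=79.7194), down 52.6194 (V=69.0016). Price 67.6692; hedge Δ=0.6314, bond B=31.9431.
  t=0,j=0: stock 46.0000 → up 56.5800 (V=67.6692), down 42.7800 (V=49.4872). Price 54.4665; hedge Δ=1.3175, bond B=-6.1403.
Root portfolio cost Δ·46+B reproduces V0=54.4665.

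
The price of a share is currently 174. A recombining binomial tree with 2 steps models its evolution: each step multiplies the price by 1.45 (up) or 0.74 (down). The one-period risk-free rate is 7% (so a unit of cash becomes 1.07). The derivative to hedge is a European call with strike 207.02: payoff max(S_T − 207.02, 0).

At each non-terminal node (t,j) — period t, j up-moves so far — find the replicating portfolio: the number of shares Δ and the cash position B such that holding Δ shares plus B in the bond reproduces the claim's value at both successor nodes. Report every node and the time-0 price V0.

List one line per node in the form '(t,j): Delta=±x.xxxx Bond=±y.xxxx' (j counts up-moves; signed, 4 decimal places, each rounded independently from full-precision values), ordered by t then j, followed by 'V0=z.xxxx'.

No-arbitrage ⇒ martingale measure with p* = (R−d)/(u−d) = 0.4648.
Payoff layer (t=2): V(2,0)=0.0000, V(2,1)=0.0000, V(2,2)=158.8150
(1,0): S=128.7600. Δ = (V_up−V_dn)/(S_up−S_dn) = (0.0000−0.0000)/(186.7020−95.2824) = 0.0000. V = [p*·0.0000 + (1−p*)·0.0000]/1.07 = 0.0000. B = V − Δ·S = 0.0000.
(1,1): S=252.3000. Δ = (V_up−V_dn)/(S_up−S_dn) = (158.8150−0.0000)/(365.8350−186.7020) = 0.8866. V = [p*·158.8150 + (1−p*)·0.0000]/1.07 = 68.9864. B = V − Δ·S = -154.6967.
(0,0): S=174.0000. Δ = (V_up−V_dn)/(S_up−S_dn) = (68.9864−0.0000)/(252.3000−128.7600) = 0.5584. V = [p*·68.9864 + (1−p*)·0.0000]/1.07 = 29.9664. B = V − Δ·S = -67.1975.
Self-financing check: at every node Δ·S+B equals the discounted successor values.

(0,0): Delta=0.5584 Bond=-67.1975
(1,0): Delta=0.0000 Bond=0.0000
(1,1): Delta=0.8866 Bond=-154.6967
V0=29.9664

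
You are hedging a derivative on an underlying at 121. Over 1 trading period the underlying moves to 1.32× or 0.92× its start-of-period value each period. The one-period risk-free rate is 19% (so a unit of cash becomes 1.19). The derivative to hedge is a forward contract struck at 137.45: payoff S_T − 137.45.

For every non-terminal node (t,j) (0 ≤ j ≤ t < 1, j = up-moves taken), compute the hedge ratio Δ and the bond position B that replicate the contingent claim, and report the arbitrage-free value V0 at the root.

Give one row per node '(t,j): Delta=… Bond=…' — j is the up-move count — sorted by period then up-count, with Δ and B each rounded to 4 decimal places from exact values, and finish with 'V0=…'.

Since d<R<u, set p* = (R−d)/(u−d) = 0.6750; price each node as the discounted p*-expectation of its children.
Payoff layer (t=1): V(1,0)=-26.1300, V(1,1)=22.2700
Node (0,0) S=121.0000: V=(p*·22.2700+(1−p*)·-26.1300)/1.19=5.4958; Δ=(22.2700−-26.1300)/(159.7200−111.3200)=1.0000; B=V−Δ·S=-115.5042
The time-0 hedge costs 5.4958, which is the no-arbitrage price.

(0,0): Delta=1.0000 Bond=-115.5042
V0=5.4958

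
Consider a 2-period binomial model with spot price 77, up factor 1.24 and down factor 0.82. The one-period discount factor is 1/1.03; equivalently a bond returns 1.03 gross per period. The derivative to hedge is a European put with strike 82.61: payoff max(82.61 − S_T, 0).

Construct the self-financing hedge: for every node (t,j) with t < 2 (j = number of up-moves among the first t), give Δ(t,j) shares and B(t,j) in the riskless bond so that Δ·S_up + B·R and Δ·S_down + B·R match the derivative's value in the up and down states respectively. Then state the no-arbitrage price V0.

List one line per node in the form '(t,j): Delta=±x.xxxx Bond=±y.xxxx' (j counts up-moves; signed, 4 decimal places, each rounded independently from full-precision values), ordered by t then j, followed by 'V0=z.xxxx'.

The replicating-portfolio and risk-neutral prices coincide; use p* = (1.03−0.82)/(1.24−0.82) = 0.5000 for the latter.
Payoff layer (t=2): V(2,0)=30.8352, V(2,1)=4.3164, V(2,2)=0.0000
Node (1,0) S=63.1400: V=(p*·4.3164+(1−p*)·30.8352)/1.03=17.0639; Δ=(4.3164−30.8352)/(78.2936−51.7748)=-1.0000; B=V−Δ·S=80.2039
Node (1,1) S=95.4800: V=(p*·0.0000+(1−p*)·4.3164)/1.03=2.0953; Δ=(0.0000−4.3164)/(118.3952−78.2936)=-0.1076; B=V−Δ·S=12.3725
Node (0,0) S=77.0000: V=(p*·2.0953+(1−p*)·17.0639)/1.03=9.3006; Δ=(2.0953−17.0639)/(95.4800−63.1400)=-0.4628; B=V−Δ·S=44.9400
Each (Δ,B) replicates both successor values, so the strategy is self-financing and V0 is arbitrage-free.

(0,0): Delta=-0.4628 Bond=44.9400
(1,0): Delta=-1.0000 Bond=80.2039
(1,1): Delta=-0.1076 Bond=12.3725
V0=9.3006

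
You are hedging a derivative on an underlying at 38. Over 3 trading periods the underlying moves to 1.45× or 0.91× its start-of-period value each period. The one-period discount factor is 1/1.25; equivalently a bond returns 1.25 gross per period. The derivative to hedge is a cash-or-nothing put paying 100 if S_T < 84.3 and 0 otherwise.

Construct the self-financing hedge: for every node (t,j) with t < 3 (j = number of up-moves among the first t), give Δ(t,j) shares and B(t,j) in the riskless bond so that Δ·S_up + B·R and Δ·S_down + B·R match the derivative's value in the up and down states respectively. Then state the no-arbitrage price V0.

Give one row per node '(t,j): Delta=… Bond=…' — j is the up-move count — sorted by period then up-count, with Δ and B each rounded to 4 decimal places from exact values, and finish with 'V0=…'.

(0,0): Delta=-1.2364 Bond=85.4049
(1,0): Delta=0.0000 Bond=64.0000
(1,1): Delta=-1.6929 Bond=131.9067
(2,0): Delta=0.0000 Bond=80.0000
(2,1): Delta=0.0000 Bond=80.0000
(2,2): Delta=-2.3179 Bond=214.8148
V0=38.4202

No-arbitrage ⇒ martingale measure with p* = (R−d)/(u−d) = 0.6296.
Terminal payoffs: V(3,0)=100.0000, V(3,1)=100.0000, V(3,2)=100.0000, V(3,3)=0.0000
Node (2,0) S=31.4678: V=(p*·100.0000+(1−p*)·100.0000)/1.25=80.0000; Δ=(100.0000−100.0000)/(45.6283−28.6357)=0.0000; B=V−Δ·S=80.0000
Node (2,1) S=50.1410: V=(p*·100.0000+(1−p*)·100.0000)/1.25=80.0000; Δ=(100.0000−100.0000)/(72.7045−45.6283)=0.0000; B=V−Δ·S=80.0000
Node (2,2) S=79.8950: V=(p*·0.0000+(1−p*)·100.0000)/1.25=29.6296; Δ=(0.0000−100.0000)/(115.8477−72.7044)=-2.3179; B=V−Δ·S=214.8148
Node (1,0) S=34.5800: V=(p*·80.0000+(1−p*)·80.0000)/1.25=64.0000; Δ=(80.0000−80.0000)/(50.1410−31.4678)=0.0000; B=V−Δ·S=64.0000
Node (1,1) S=55.1000: V=(p*·29.6296+(1−p*)·80.0000)/1.25=38.6283; Δ=(29.6296−80.0000)/(79.8950−50.1410)=-1.6929; B=V−Δ·S=131.9067
Node (0,0) S=38.0000: V=(p*·38.6283+(1−p*)·64.0000)/1.25=38.4202; Δ=(38.6283−64.0000)/(55.1000−34.5800)=-1.2364; B=V−Δ·S=85.4049
Self-financing check: at every node Δ·S+B equals the discounted successor values.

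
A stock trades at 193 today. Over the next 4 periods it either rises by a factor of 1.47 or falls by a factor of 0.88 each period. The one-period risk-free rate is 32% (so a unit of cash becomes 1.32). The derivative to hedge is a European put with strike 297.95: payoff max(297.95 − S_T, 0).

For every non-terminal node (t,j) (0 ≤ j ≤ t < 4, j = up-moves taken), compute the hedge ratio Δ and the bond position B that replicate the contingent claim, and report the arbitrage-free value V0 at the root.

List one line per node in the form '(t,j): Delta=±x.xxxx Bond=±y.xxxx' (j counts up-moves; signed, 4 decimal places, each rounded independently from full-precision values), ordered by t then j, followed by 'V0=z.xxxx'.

The replicating-portfolio and risk-neutral prices coincide; use p* = (1.32−0.88)/(1.47−0.88) = 0.7458 for the latter.
At expiry t=4: V(4,0)=182.2088, V(4,1)=104.6096, V(4,2)=0.0000, V(4,3)=0.0000, V(4,4)=0.0000
  t=3,j=0: stock 131.5241 → up 193.3404 (V=104.6096), down 115.7412 (V=182.2088). Price 94.1956; hedge Δ=-1.0000, bond B=225.7197.
  t=3,j=1: stock 219.7050 → up 322.9664 (V=0.0000), down 193.3404 (V=104.6096). Price 20.1482; hedge Δ=-0.8070, bond B=197.4526.
  t=3,j=2: stock 367.0073 → up 539.5007 (V=0.0000), down 322.9664 (V=0.0000). Price 0.0000; hedge Δ=0.0000, bond B=0.0000.
  t=3,j=3: stock 613.0689 → up 901.2113 (V=0.0000), down 539.5007 (V=0.0000). Price 0.0000; hedge Δ=0.0000, bond B=0.0000.
  t=2,j=0: stock 149.4592 → up 219.7050 (V=20.1482), down 131.5241 (V=94.1956). Price 29.5256; hedge Δ=-0.8397, bond B=155.0297.
  t=2,j=1: stock 249.6648 → up 367.0073 (V=0.0000), down 219.7050 (V=20.1482). Price 3.8806; hedge Δ=-0.1368, bond B=38.0302.
  t=2,j=2: stock 417.0537 → up 613.0689 (V=0.0000), down 367.0073 (V=0.0000). Price 0.0000; hedge Δ=0.0000, bond B=0.0000.
  t=1,j=0: stock 169.8400 → up 249.6648 (V=3.8806), down 149.4592 (V=29.5256). Price 7.8792; hedge Δ=-0.2559, bond B=51.3453.
  t=1,j=1: stock 283.7100 → up 417.0537 (V=0.0000), down 249.6648 (V=3.8806). Price 0.7474; hedge Δ=-0.0232, bond B=7.3248.
  t=0,j=0: stock 193.0000 → up 283.7100 (V=0.7474), down 169.8400 (V=7.8792). Price 1.9398; hedge Δ=-0.0626, bond B=14.0276.
Self-financing check: at every node Δ·S+B equals the discounted successor values.

(0,0): Delta=-0.0626 Bond=14.0276
(1,0): Delta=-0.2559 Bond=51.3453
(1,1): Delta=-0.0232 Bond=7.3248
(2,0): Delta=-0.8397 Bond=155.0297
(2,1): Delta=-0.1368 Bond=38.0302
(2,2): Delta=0.0000 Bond=0.0000
(3,0): Delta=-1.0000 Bond=225.7197
(3,1): Delta=-0.8070 Bond=197.4526
(3,2): Delta=0.0000 Bond=0.0000
(3,3): Delta=0.0000 Bond=0.0000
V0=1.9398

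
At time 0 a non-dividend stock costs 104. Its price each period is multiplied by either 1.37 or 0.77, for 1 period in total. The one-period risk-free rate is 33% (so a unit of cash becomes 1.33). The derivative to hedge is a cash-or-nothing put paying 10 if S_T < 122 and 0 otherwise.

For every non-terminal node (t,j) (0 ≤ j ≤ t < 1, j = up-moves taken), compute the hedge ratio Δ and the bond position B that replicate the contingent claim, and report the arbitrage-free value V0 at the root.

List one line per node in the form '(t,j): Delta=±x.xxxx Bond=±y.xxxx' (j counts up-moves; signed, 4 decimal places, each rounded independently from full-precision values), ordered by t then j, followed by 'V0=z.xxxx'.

(0,0): Delta=-0.1603 Bond=17.1679
V0=0.5013

The replicating-portfolio and risk-neutral prices coincide; use p* = (1.33−0.77)/(1.37−0.77) = 0.9333 for the latter.
At expiry t=1: V(1,0)=10.0000, V(1,1)=0.0000
Node (0,0) S=104.0000: V=(p*·0.0000+(1−p*)·10.0000)/1.33=0.5013; Δ=(0.0000−10.0000)/(142.4800−80.0800)=-0.1603; B=V−Δ·S=17.1679
Each (Δ,B) replicates both successor values, so the strategy is self-financing and V0 is arbitrage-free.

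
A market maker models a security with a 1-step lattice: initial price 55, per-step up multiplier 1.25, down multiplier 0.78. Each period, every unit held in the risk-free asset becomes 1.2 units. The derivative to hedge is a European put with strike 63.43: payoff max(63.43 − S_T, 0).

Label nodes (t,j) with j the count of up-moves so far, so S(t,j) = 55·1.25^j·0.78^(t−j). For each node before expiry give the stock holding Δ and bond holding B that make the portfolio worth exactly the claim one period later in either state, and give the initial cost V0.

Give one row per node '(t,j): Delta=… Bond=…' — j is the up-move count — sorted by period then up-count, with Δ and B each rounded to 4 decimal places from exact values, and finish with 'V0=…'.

Risk-neutral probability p* = (R−d)/(u−d) = (1.2−0.78)/(1.25−0.78) = 0.8936.
Terminal payoffs: V(1,0)=20.5300, V(1,1)=0.0000
Node (0,0) S=55.0000: V=(p*·0.0000+(1−p*)·20.5300)/1.2=1.8200; Δ=(0.0000−20.5300)/(68.7500−42.9000)=-0.7942; B=V−Δ·S=45.5009
Check: Δ(0,0)·S0 + B(0,0) = 1.8200 = V0.

(0,0): Delta=-0.7942 Bond=45.5009
V0=1.8200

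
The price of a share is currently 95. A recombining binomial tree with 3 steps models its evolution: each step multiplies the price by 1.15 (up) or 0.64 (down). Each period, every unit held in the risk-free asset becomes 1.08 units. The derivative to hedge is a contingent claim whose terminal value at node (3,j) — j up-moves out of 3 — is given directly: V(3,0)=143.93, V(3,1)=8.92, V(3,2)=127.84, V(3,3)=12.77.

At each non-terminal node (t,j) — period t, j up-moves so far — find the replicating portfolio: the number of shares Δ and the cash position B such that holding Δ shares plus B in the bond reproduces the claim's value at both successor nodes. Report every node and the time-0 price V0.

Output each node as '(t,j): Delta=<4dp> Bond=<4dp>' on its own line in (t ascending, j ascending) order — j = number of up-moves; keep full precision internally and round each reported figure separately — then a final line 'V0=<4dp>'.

(0,0): Delta=-1.0622 Bond=139.1667
(1,0): Delta=2.5103 Bond=-66.9109
(1,1): Delta=-1.3785 Bond=184.8563
(2,0): Delta=-6.8032 Bond=290.1429
(2,1): Delta=3.3349 Bond=-129.9194
(2,2): Delta=-1.7959 Bond=252.0755
V0=38.2540

The replicating-portfolio and risk-neutral prices coincide; use p* = (1.08−0.64)/(1.15−0.64) = 0.8627 for the latter.
Terminal values V(3,·): V(3,0)=143.9300, V(3,1)=8.9200, V(3,2)=127.8400, V(3,3)=12.7700
  t=2,j=0: stock 38.9120 → up 44.7488 (V=8.9200), down 24.9037 (V=143.9300). Price 25.4174; hedge Δ=-6.8032, bond B=290.1429.
  t=2,j=1: stock 69.9200 → up 80.4080 (V=127.8400), down 44.7488 (V=8.9200). Price 103.2571; hedge Δ=3.3349, bond B=-129.9194.
  t=2,j=2: stock 125.6375 → up 144.4831 (V=12.7700), down 80.4080 (V=127.8400). Price 26.4481; hedge Δ=-1.7959, bond B=252.0755.
  t=1,j=0: stock 60.8000 → up 69.9200 (V=103.2571), down 38.9120 (V=25.4174). Price 85.7159; hedge Δ=2.5103, bond B=-66.9109.
  t=1,j=1: stock 109.2500 → up 125.6375 (V=26.4481), down 69.9200 (V=103.2571). Price 34.2505; hedge Δ=-1.3785, bond B=184.8563.
  t=0,j=0: stock 95.0000 → up 109.2500 (V=34.2505), down 60.8000 (V=85.7159). Price 38.2540; hedge Δ=-1.0622, bond B=139.1667.
Root portfolio cost Δ·95+B reproduces V0=38.2540.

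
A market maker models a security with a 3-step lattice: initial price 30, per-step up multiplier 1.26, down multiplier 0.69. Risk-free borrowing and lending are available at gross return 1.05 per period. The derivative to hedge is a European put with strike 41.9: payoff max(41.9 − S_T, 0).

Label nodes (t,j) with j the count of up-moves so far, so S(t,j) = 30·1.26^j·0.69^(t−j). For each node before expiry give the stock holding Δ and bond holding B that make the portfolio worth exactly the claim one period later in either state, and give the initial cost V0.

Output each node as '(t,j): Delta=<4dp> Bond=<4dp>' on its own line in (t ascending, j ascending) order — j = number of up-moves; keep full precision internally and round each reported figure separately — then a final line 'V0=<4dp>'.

Risk-neutral probability p* = (R−d)/(u−d) = (1.05−0.69)/(1.26−0.69) = 0.6316.
Terminal values V(3,·): V(3,0)=32.0447, V(3,1)=23.9034, V(3,2)=9.0367, V(3,3)=0.0000
(2,0): S=14.2830. Δ = (V_up−V_dn)/(S_up−S_dn) = (23.9034−32.0447)/(17.9966−9.8553) = -1.0000. V = [p*·23.9034 + (1−p*)·32.0447]/1.05 = 25.6218. B = V − Δ·S = 39.9048.
(2,1): S=26.0820. Δ = (V_up−V_dn)/(S_up−S_dn) = (9.0367−23.9034)/(32.8633−17.9966) = -1.0000. V = [p*·9.0367 + (1−p*)·23.9034]/1.05 = 13.8228. B = V − Δ·S = 39.9048.
(2,2): S=47.6280. Δ = (V_up−V_dn)/(S_up−S_dn) = (0.0000−9.0367)/(60.0113−32.8633) = -0.3329. V = [p*·0.0000 + (1−p*)·9.0367]/1.05 = 3.1708. B = V − Δ·S = 19.0246.
(1,0): S=20.7000. Δ = (V_up−V_dn)/(S_up−S_dn) = (13.8228−25.6218)/(26.0820−14.2830) = -1.0000. V = [p*·13.8228 + (1−p*)·25.6218]/1.05 = 17.3045. B = V − Δ·S = 38.0045.
(1,1): S=37.8000. Δ = (V_up−V_dn)/(S_up−S_dn) = (3.1708−13.8228)/(47.6280−26.0820) = -0.4944. V = [p*·3.1708 + (1−p*)·13.8228]/1.05 = 6.7573. B = V − Δ·S = 25.4450.
(0,0): S=30.0000. Δ = (V_up−V_dn)/(S_up−S_dn) = (6.7573−17.3045)/(37.8000−20.7000) = -0.6168. V = [p*·6.7573 + (1−p*)·17.3045]/1.05 = 10.1363. B = V − Δ·S = 28.6402.
Root portfolio cost Δ·30+B reproduces V0=10.1363.

(0,0): Delta=-0.6168 Bond=28.6402
(1,0): Delta=-1.0000 Bond=38.0045
(1,1): Delta=-0.4944 Bond=25.4450
(2,0): Delta=-1.0000 Bond=39.9048
(2,1): Delta=-1.0000 Bond=39.9048
(2,2): Delta=-0.3329 Bond=19.0246
V0=10.1363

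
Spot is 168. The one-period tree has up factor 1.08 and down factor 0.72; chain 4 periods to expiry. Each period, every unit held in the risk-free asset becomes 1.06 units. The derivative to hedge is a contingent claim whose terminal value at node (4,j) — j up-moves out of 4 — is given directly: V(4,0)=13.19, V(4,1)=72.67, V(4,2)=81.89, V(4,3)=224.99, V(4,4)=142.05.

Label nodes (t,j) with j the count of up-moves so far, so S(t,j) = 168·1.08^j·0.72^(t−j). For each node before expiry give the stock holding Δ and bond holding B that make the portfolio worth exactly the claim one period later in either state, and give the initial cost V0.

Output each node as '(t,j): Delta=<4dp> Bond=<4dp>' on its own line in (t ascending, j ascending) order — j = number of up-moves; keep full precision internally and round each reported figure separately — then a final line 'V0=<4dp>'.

The replicating-portfolio and risk-neutral prices coincide; use p* = (1.06−0.72)/(1.08−0.72) = 0.9444 for the latter.
Terminal payoffs: V(4,0)=13.1900, V(4,1)=72.6700, V(4,2)=81.8900, V(4,3)=224.9900, V(4,4)=142.0500
  t=3,j=0: stock 62.7057 → up 67.7221 (V=72.6700), down 45.1481 (V=13.1900). Price 65.4392; hedge Δ=2.6349, bond B=-99.7830.
  t=3,j=1: stock 94.0585 → up 101.5832 (V=81.8900), down 67.7221 (V=72.6700). Price 76.7715; hedge Δ=0.2723, bond B=51.1604.
  t=3,j=2: stock 141.0877 → up 152.3748 (V=224.9900), down 101.5832 (V=81.8900). Price 204.7547; hedge Δ=2.8174, bond B=-192.7453.
  t=3,j=3: stock 211.6316 → up 228.5621 (V=142.0500), down 152.3748 (V=224.9900). Price 138.3564; hedge Δ=-1.0886, bond B=368.7453.
  t=2,j=0: stock 87.0912 → up 94.0585 (V=76.7715), down 62.7057 (V=65.4392). Price 71.8320; hedge Δ=0.3614, bond B=40.3534.
  t=2,j=1: stock 130.6368 → up 141.0877 (V=204.7547), down 94.0585 (V=76.7715). Price 186.4571; hedge Δ=2.7214, bond B=-169.0519.
  t=2,j=2: stock 195.9552 → up 211.6316 (V=138.3564), down 141.0877 (V=204.7547). Price 134.0049; hedge Δ=-0.9412, bond B=318.4447.
  t=1,j=0: stock 120.9600 → up 130.6368 (V=186.4571), down 87.0912 (V=71.8320). Price 169.8953; hedge Δ=2.6323, bond B=-148.5078.
  t=1,j=1: stock 181.4400 → up 195.9552 (V=134.0049), down 130.6368 (V=186.4571). Price 129.1688; hedge Δ=-0.8030, bond B=274.8694.
  t=0,j=0: stock 168.0000 → up 181.4400 (V=129.1688), down 120.9600 (V=169.8953). Price 123.9919; hedge Δ=-0.6734, bond B=237.1212.
Root portfolio cost Δ·168+B reproduces V0=123.9919.

(0,0): Delta=-0.6734 Bond=237.1212
(1,0): Delta=2.6323 Bond=-148.5078
(1,1): Delta=-0.8030 Bond=274.8694
(2,0): Delta=0.3614 Bond=40.3534
(2,1): Delta=2.7214 Bond=-169.0519
(2,2): Delta=-0.9412 Bond=318.4447
(3,0): Delta=2.6349 Bond=-99.7830
(3,1): Delta=0.2723 Bond=51.1604
(3,2): Delta=2.8174 Bond=-192.7453
(3,3): Delta=-1.0886 Bond=368.7453
V0=123.9919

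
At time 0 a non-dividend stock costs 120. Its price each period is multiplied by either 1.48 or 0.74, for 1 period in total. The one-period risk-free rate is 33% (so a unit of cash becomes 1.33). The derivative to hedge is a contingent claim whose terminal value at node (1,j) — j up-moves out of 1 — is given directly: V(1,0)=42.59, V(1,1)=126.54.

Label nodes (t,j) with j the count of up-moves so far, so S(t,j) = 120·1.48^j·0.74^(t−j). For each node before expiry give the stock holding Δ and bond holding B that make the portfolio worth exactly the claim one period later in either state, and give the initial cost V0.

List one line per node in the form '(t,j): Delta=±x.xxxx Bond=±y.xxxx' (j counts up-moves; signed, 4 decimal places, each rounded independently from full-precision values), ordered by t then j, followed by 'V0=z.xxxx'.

Since d<R<u, set p* = (R−d)/(u−d) = 0.7973; price each node as the discounted p*-expectation of its children.
Terminal values V(1,·): V(1,0)=42.5900, V(1,1)=126.5400
Node (0,0) S=120.0000: V=(p*·126.5400+(1−p*)·42.5900)/1.33=82.3482; Δ=(126.5400−42.5900)/(177.6000−88.8000)=0.9454; B=V−Δ·S=-31.0977
Each (Δ,B) replicates both successor values, so the strategy is self-financing and V0 is arbitrage-free.

(0,0): Delta=0.9454 Bond=-31.0977
V0=82.3482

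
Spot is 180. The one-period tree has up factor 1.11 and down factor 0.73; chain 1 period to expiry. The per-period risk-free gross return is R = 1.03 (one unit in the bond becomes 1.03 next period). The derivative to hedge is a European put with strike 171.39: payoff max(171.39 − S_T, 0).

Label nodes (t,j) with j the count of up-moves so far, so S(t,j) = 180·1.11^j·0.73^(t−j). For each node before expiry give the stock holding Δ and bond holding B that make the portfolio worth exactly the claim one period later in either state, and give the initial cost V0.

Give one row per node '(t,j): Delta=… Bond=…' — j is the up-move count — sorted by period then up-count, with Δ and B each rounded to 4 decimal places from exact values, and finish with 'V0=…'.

(0,0): Delta=-0.5846 Bond=113.4106
V0=8.1737

Risk-neutral probability p* = (R−d)/(u−d) = (1.03−0.73)/(1.11−0.73) = 0.7895.
Terminal values V(1,·): V(1,0)=39.9900, V(1,1)=0.0000
  t=0,j=0: stock 180.0000 → up 199.8000 (V=0.0000), down 131.4000 (V=39.9900). Price 8.1737; hedge Δ=-0.5846, bond B=113.4106.
Root portfolio cost Δ·180+B reproduces V0=8.1737.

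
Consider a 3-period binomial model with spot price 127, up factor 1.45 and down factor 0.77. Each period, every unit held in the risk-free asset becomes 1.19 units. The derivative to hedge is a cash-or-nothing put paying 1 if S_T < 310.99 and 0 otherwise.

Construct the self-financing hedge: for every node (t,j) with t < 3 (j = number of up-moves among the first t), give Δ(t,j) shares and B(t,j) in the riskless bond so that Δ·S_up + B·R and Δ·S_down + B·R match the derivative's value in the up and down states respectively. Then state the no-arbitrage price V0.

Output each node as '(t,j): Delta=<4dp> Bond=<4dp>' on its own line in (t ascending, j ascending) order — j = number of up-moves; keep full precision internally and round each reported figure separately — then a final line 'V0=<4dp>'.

(0,0): Delta=-0.0031 Bond=0.8498
(1,0): Delta=0.0000 Bond=0.7062
(1,1): Delta=-0.0041 Bond=1.2001
(2,0): Delta=0.0000 Bond=0.8403
(2,1): Delta=0.0000 Bond=0.8403
(2,2): Delta=-0.0055 Bond=1.7919
V0=0.4536

Risk-neutral probability p* = (R−d)/(u−d) = (1.19−0.77)/(1.45−0.77) = 0.6176.
At expiry t=3: V(3,0)=1.0000, V(3,1)=1.0000, V(3,2)=1.0000, V(3,3)=0.0000
  t=2,j=0: stock 75.2983 → up 109.1825 (V=1.0000), down 57.9797 (V=1.0000). Price 0.8403; hedge Δ=0.0000, bond B=0.8403.
  t=2,j=1: stock 141.7955 → up 205.6035 (V=1.0000), down 109.1825 (V=1.0000). Price 0.8403; hedge Δ=0.0000, bond B=0.8403.
  t=2,j=2: stock 267.0175 → up 387.1754 (V=0.0000), down 205.6035 (V=1.0000). Price 0.3213; hedge Δ=-0.0055, bond B=1.7919.
  t=1,j=0: stock 97.7900 → up 141.7955 (V=0.8403), down 75.2983 (V=0.8403). Price 0.7062; hedge Δ=0.0000, bond B=0.7062.
  t=1,j=1: stock 184.1500 → up 267.0175 (V=0.3213), down 141.7955 (V=0.8403). Price 0.4368; hedge Δ=-0.0041, bond B=1.2001.
  t=0,j=0: stock 127.0000 → up 184.1500 (V=0.4368), down 97.7900 (V=0.7062). Price 0.4536; hedge Δ=-0.0031, bond B=0.8498.
Self-financing check: at every node Δ·S+B equals the discounted successor values.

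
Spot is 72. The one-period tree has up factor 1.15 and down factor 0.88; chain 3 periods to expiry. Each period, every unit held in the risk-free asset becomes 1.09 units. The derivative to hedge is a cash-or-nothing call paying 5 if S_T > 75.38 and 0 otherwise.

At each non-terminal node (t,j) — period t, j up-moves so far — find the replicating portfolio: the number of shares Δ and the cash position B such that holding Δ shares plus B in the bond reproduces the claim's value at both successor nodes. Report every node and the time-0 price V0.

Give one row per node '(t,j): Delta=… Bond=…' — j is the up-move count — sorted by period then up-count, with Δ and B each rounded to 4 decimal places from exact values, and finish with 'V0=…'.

(0,0): Delta=0.0748 Bond=-2.0143
(1,0): Delta=0.2086 Bond=-10.6682
(1,1): Delta=0.0456 Bond=0.2251
(2,0): Delta=0.0000 Bond=0.0000
(2,1): Delta=0.2542 Bond=-14.9507
(2,2): Delta=0.0000 Bond=4.5872
V0=3.3737

Since d<R<u, set p* = (R−d)/(u−d) = 0.7778; price each node as the discounted p*-expectation of its children.
Terminal values V(3,·): V(3,0)=0.0000, V(3,1)=0.0000, V(3,2)=5.0000, V(3,3)=5.0000
(2,0): S=55.7568. Δ = (V_up−V_dn)/(S_up−S_dn) = (0.0000−0.0000)/(64.1203−49.0660) = 0.0000. V = [p*·0.0000 + (1−p*)·0.0000]/1.09 = 0.0000. B = V − Δ·S = 0.0000.
(2,1): S=72.8640. Δ = (V_up−V_dn)/(S_up−S_dn) = (5.0000−0.0000)/(83.7936−64.1203) = 0.2542. V = [p*·5.0000 + (1−p*)·0.0000]/1.09 = 3.5678. B = V − Δ·S = -14.9507.
(2,2): S=95.2200. Δ = (V_up−V_dn)/(S_up−S_dn) = (5.0000−5.0000)/(109.5030−83.7936) = 0.0000. V = [p*·5.0000 + (1−p*)·5.0000]/1.09 = 4.5872. B = V − Δ·S = 4.5872.
(1,0): S=63.3600. Δ = (V_up−V_dn)/(S_up−S_dn) = (3.5678−0.0000)/(72.8640−55.7568) = 0.2086. V = [p*·3.5678 + (1−p*)·0.0000]/1.09 = 2.5458. B = V − Δ·S = -10.6682.
(1,1): S=82.8000. Δ = (V_up−V_dn)/(S_up−S_dn) = (4.5872−3.5678)/(95.2200−72.8640) = 0.0456. V = [p*·4.5872 + (1−p*)·3.5678]/1.09 = 4.0006. B = V − Δ·S = 0.2251.
(0,0): S=72.0000. Δ = (V_up−V_dn)/(S_up−S_dn) = (4.0006−2.5458)/(82.8000−63.3600) = 0.0748. V = [p*·4.0006 + (1−p*)·2.5458]/1.09 = 3.3737. B = V − Δ·S = -2.0143.
Each (Δ,B) replicates both successor values, so the strategy is self-financing and V0 is arbitrage-free.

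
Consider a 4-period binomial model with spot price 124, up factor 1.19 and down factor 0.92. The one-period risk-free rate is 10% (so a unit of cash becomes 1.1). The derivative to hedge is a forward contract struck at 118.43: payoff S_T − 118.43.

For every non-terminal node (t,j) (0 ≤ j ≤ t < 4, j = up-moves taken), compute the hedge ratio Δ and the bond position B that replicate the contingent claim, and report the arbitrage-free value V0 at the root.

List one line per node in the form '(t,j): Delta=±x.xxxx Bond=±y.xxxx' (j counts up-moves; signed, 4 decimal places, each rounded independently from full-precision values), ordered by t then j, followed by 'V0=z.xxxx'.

(0,0): Delta=1.0000 Bond=-80.8893
(1,0): Delta=1.0000 Bond=-88.9782
(1,1): Delta=1.0000 Bond=-88.9782
(2,0): Delta=1.0000 Bond=-97.8760
(2,1): Delta=1.0000 Bond=-97.8760
(2,2): Delta=1.0000 Bond=-97.8760
(3,0): Delta=1.0000 Bond=-107.6636
(3,1): Delta=1.0000 Bond=-107.6636
(3,2): Delta=1.0000 Bond=-107.6636
(3,3): Delta=1.0000 Bond=-107.6636
V0=43.1107

Under the risk-neutral measure, an up-move has probability p* = (R−d)/(u−d) = 0.6667 and values discount at R = 1.1.
At expiry t=4: V(4,0)=-29.5973, V(4,1)=-3.5268, V(4,2)=30.1948, V(4,3)=73.8129, V(4,4)=130.2321
  t=3,j=0: stock 96.5573 → up 114.9032 (V=-3.5268), down 88.8327 (V=-29.5973). Price -11.1063; hedge Δ=1.0000, bond B=-107.6636.
  t=3,j=1: stock 124.8948 → up 148.6248 (V=30.1948), down 114.9032 (V=-3.5268). Price 17.2311; hedge Δ=1.0000, bond B=-107.6636.
  t=3,j=2: stock 161.5487 → up 192.2429 (V=73.8129), down 148.6248 (V=30.1948). Price 53.8851; hedge Δ=1.0000, bond B=-107.6636.
  t=3,j=3: stock 208.9597 → up 248.6621 (V=130.2321), down 192.2429 (V=73.8129). Price 101.2961; hedge Δ=1.0000, bond B=-107.6636.
  t=2,j=0: stock 104.9536 → up 124.8948 (V=17.2311), down 96.5573 (V=-11.1063). Price 7.0776; hedge Δ=1.0000, bond B=-97.8760.
  t=2,j=1: stock 135.7552 → up 161.5487 (V=53.8851), down 124.8948 (V=17.2311). Price 37.8792; hedge Δ=1.0000, bond B=-97.8760.
  t=2,j=2: stock 175.5964 → up 208.9597 (V=101.2961), down 161.5487 (V=53.8851). Price 77.7204; hedge Δ=1.0000, bond B=-97.8760.
  t=1,j=0: stock 114.0800 → up 135.7552 (V=37.8792), down 104.9536 (V=7.0776). Price 25.1018; hedge Δ=1.0000, bond B=-88.9782.
  t=1,j=1: stock 147.5600 → up 175.5964 (V=77.7204), down 135.7552 (V=37.8792). Price 58.5818; hedge Δ=1.0000, bond B=-88.9782.
  t=0,j=0: stock 124.0000 → up 147.5600 (V=58.5818), down 114.0800 (V=25.1018). Price 43.1107; hedge Δ=1.0000, bond B=-80.8893.
Each (Δ,B) replicates both successor values, so the strategy is self-financing and V0 is arbitrage-free.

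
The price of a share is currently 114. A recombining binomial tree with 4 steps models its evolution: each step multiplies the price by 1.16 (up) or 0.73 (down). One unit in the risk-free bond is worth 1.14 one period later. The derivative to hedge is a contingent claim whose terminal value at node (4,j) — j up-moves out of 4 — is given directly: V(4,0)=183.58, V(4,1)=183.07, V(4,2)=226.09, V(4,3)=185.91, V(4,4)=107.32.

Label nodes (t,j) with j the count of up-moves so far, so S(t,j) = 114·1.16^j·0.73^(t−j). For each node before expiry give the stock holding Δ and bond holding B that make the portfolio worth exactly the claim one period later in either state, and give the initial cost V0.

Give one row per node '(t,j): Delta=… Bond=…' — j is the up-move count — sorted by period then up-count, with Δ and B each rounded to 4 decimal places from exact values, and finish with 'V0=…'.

Risk-neutral probability p* = (R−d)/(u−d) = (1.14−0.73)/(1.16−0.73) = 0.9535.
At expiry t=4: V(4,0)=183.5800, V(4,1)=183.0700, V(4,2)=226.0900, V(4,3)=185.9100, V(4,4)=107.3200
Node (3,0) S=44.3479: V=(p*·183.0700+(1−p*)·183.5800)/1.14=160.6085; Δ=(183.0700−183.5800)/(51.4436−32.3740)=-0.0267; B=V−Δ·S=161.7946
Node (3,1) S=70.4707: V=(p*·226.0900+(1−p*)·183.0700)/1.14=196.5694; Δ=(226.0900−183.0700)/(81.7460−51.4436)=1.4197; B=V−Δ·S=96.5228
Node (3,2) S=111.9808: V=(p*·185.9100+(1−p*)·226.0900)/1.14=164.7183; Δ=(185.9100−226.0900)/(129.8978−81.7460)=-0.8344; B=V−Δ·S=258.1601
Node (3,3) S=177.9421: V=(p*·107.3200+(1−p*)·185.9100)/1.14=97.3468; Δ=(107.3200−185.9100)/(206.4129−129.8978)=-1.0271; B=V−Δ·S=280.1142
Node (2,0) S=60.7506: V=(p*·196.5694+(1−p*)·160.6085)/1.14=170.9621; Δ=(196.5694−160.6085)/(70.4707−44.3479)=1.3766; B=V−Δ·S=87.3322
Node (2,1) S=96.5352: V=(p*·164.7183+(1−p*)·196.5694)/1.14=145.7892; Δ=(164.7183−196.5694)/(111.9808−70.4707)=-0.7673; B=V−Δ·S=219.8615
Node (2,2) S=153.3984: V=(p*·97.3468+(1−p*)·164.7183)/1.14=88.1407; Δ=(97.3468−164.7183)/(177.9421−111.9808)=-1.0214; B=V−Δ·S=244.8185
Node (1,0) S=83.2200: V=(p*·145.7892+(1−p*)·170.9621)/1.14=128.9123; Δ=(145.7892−170.9621)/(96.5352−60.7506)=-0.7035; B=V−Δ·S=187.4538
Node (1,1) S=132.2400: V=(p*·88.1407+(1−p*)·145.7892)/1.14=79.6684; Δ=(88.1407−145.7892)/(153.3984−96.5352)=-1.0138; B=V−Δ·S=213.7349
Node (0,0) S=114.0000: V=(p*·79.6684+(1−p*)·128.9123)/1.14=71.8937; Δ=(79.6684−128.9123)/(132.2400−83.2200)=-1.0046; B=V−Δ·S=186.4145
Root portfolio cost Δ·114+B reproduces V0=71.8937.

(0,0): Delta=-1.0046 Bond=186.4145
(1,0): Delta=-0.7035 Bond=187.4538
(1,1): Delta=-1.0138 Bond=213.7349
(2,0): Delta=1.3766 Bond=87.3322
(2,1): Delta=-0.7673 Bond=219.8615
(2,2): Delta=-1.0214 Bond=244.8185
(3,0): Delta=-0.0267 Bond=161.7946
(3,1): Delta=1.4197 Bond=96.5228
(3,2): Delta=-0.8344 Bond=258.1601
(3,3): Delta=-1.0271 Bond=280.1142
V0=71.8937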